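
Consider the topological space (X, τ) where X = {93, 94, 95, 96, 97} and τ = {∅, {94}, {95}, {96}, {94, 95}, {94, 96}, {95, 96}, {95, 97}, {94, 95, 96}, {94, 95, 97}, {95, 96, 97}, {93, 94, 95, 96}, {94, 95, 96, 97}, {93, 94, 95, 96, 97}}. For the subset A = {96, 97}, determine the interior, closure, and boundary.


int(A) = {96}, cl(A) = {93, 96, 97}, ∂A = {93, 97}.

Closed sets in (X, τ) are complements of opens:
  closed(X, τ) = {∅, {93}, {97}, {93, 94}, {93, 96}, {93, 97}, {93, 94, 96}, {93, 94, 97}, {93, 95, 97}, {93, 96, 97}, {93, 94, 95, 97}, {93, 94, 96, 97}, {93, 95, 96, 97}, {93, 94, 95, 96, 97}}.
int(A) = ⋃ {U ∈ τ : U ⊆ A}. Opens contained in A: ∅, {96}.
Taking the union of these: int(A) = {96}.
cl(A) = ⋂ {C closed : A ⊆ C}. Closed sets containing A: {93, 96, 97}, {93, 94, 96, 97}, {93, 95, 96, 97}, {93, 94, 95, 96, 97}.
Intersecting these: cl(A) = {93, 96, 97}.
∂A = cl(A) ∖ int(A) = {93, 96, 97} ∖ {96} = {93, 97}.


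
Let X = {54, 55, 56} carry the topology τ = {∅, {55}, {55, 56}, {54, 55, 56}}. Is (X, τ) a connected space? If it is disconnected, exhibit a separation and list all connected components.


(X, τ) is connected.

Find clopen sets (U ∈ τ with X ∖ U ∈ τ):
  U = ∅, X ∖ U = {54, 55, 56} — both open, so U is clopen.
  U = {54, 55, 56}, X ∖ U = ∅ — both open, so U is clopen.
Only trivial clopens (∅ and X) exist, so (X, τ) is connected.
Compute connected components by grouping points that agree on all clopens:
  component: {54, 55, 56}


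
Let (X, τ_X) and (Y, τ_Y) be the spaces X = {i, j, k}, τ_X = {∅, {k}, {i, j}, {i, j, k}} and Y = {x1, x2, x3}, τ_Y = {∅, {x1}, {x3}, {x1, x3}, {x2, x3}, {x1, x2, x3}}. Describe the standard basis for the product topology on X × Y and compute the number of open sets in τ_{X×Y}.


Basis B = {∅ × ∅, {k} × {x1}, {k} × {x3}, {i, j} × {x1}, {i, j} × {x3}, {k} × {x1, x3}, {k} × {x2, x3}, {i, j, k} × {x1}, {i, j, k} × {x3}, {k} × {x1, x2, x3}, {i, j} × {x1, x3}, {i, j} × {x2, x3}, {i, j} × {x1, x2, x3}, {i, j, k} × {x1, x3}, {i, j, k} × {x2, x3}, {i, j, k} × {x1, x2, x3}}; |τ_{X×Y}| = 36.

Enumerate products U × V with U ∈ τ_X, V ∈ τ_Y (deduplicated):
  ∅ × ∅ = {} (∅)
  {k} × {x1} = {(k,x1)}
  {k} × {x3} = {(k,x3)}
  {i, j} × {x1} = {(i,x1), (j,x1)}
  {i, j} × {x3} = {(i,x3), (j,x3)}
  {k} × {x1, x3} = {(k,x1), (k,x3)}
  {k} × {x2, x3} = {(k,x2), (k,x3)}
  {i, j, k} × {x1} = {(i,x1), (j,x1), (k,x1)}
  {i, j, k} × {x3} = {(i,x3), (j,x3), (k,x3)}
  {k} × {x1, x2, x3} = {(k,x1), (k,x2), (k,x3)}
  {i, j} × {x1, x3} = {(i,x1), (i,x3), (j,x1), (j,x3)}
  {i, j} × {x2, x3} = {(i,x2), (i,x3), (j,x2), (j,x3)}
  {i, j} × {x1, x2, x3} = {(i,x1), (i,x2), (i,x3), (j,x1), (j,x2), (j,x3)}
  {i, j, k} × {x1, x3} = {(i,x1), (i,x3), (j,x1), (j,x3), (k,x1), (k,x3)}
  {i, j, k} × {x2, x3} = {(i,x2), (i,x3), (j,x2), (j,x3), (k,x2), (k,x3)}
  {i, j, k} × {x1, x2, x3} = {(i,x1), (i,x2), (i,x3), (j,x1), (j,x2), (j,x3), (k,x1), (k,x2), (k,x3)}
These 16 distinct sets form the basis B.
Close under arbitrary unions to get τ_{X×Y}; counting gives |τ_{X×Y}| = 36.


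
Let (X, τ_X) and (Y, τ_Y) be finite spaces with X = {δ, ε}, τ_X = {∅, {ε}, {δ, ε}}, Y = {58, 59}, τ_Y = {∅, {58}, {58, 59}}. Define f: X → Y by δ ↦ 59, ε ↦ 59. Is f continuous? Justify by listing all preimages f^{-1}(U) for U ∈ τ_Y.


f IS continuous.

Compute f^{-1}(U) for each U ∈ τ_Y:
  U = ∅: f^{-1}(U) = ∅ ∈ τ_X ✓.
  U = {58}: f^{-1}(U) = ∅ ∈ τ_X ✓.
  U = {58, 59}: f^{-1}(U) = {δ, ε} ∈ τ_X ✓.
Every preimage lies in τ_X, so f IS continuous.


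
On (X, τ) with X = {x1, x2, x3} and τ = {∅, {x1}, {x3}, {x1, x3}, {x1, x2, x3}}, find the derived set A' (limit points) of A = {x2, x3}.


A' = {x2}

For each x ∈ X, list the open sets U ∈ τ with x ∈ U, then check whether U ∩ (A ∖ {x}) ≠ ∅ for every such U.
  x = x1: open {x1} ∋ x has {x1} ∩ (A ∖ {x1}) = ∅, so x is NOT a limit point.
  x = x2: opens ∋ x are {x1, x2, x3}; each meets A ∖ {x2}, so x IS a limit point.
  x = x3: open {x3} ∋ x has {x3} ∩ (A ∖ {x3}) = ∅, so x is NOT a limit point.
Collecting: A' = {x2}.


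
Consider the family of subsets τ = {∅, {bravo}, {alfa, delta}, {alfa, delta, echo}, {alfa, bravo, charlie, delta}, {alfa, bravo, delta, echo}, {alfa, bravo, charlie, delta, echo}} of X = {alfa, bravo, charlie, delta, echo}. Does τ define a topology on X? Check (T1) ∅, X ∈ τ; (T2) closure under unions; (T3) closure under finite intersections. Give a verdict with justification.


τ is NOT a topology on X.

Axiom (T1): ∅ ∈ τ? Yes; X ∈ τ? Yes.
Axiom (T2/T3): check pairwise unions and intersections of members of τ.
Counterexample for (T2): {bravo} ∪ {alfa, delta} = {alfa, bravo, delta} ∉ τ. Therefore τ is NOT a topology.


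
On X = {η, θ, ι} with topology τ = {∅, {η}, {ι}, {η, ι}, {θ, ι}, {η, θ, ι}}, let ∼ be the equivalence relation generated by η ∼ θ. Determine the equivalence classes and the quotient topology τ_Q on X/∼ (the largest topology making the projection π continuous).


X/∼ = {[η=θ], [ι]}; |τ_Q| = 3.

Equivalence classes: [η=θ], [ι].
Quotient map π: X → X/∼ sends η ↦ [η=θ], θ ↦ [η=θ], ι ↦ [ι].
For each subset V ⊆ X/∼, compute π^{-1}(V) ⊆ X and check whether π^{-1}(V) ∈ τ. V is open in τ_Q iff π^{-1}(V) ∈ τ.
  V = {}: π^{-1}(V) = ∅ ∈ τ ✓.
  V = {[η=θ]}: π^{-1}(V) = {η, θ} ∉ τ ✗.
  V = {[ι]}: π^{-1}(V) = {ι} ∈ τ ✓.
  V = {[η=θ], [ι]}: π^{-1}(V) = {η, θ, ι} ∈ τ ✓.
Open sets in the quotient: τ_Q = {{}, {[ι]}, {[η=θ], [ι]}} (3 elements).


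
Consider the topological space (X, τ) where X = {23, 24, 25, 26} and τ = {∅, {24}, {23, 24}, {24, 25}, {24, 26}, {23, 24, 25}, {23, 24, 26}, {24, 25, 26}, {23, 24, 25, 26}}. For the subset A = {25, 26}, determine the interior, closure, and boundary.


int(A) = ∅, cl(A) = {25, 26}, ∂A = {25, 26}.

Closed sets in (X, τ) are complements of opens:
  closed(X, τ) = {∅, {23}, {25}, {26}, {23, 25}, {23, 26}, {25, 26}, {23, 25, 26}, {23, 24, 25, 26}}.
int(A) = ⋃ {U ∈ τ : U ⊆ A}. Opens contained in A: ∅.
Taking the union of these: int(A) = ∅.
cl(A) = ⋂ {C closed : A ⊆ C}. Closed sets containing A: {25, 26}, {23, 25, 26}, {23, 24, 25, 26}.
Intersecting these: cl(A) = {25, 26}.
∂A = cl(A) ∖ int(A) = {25, 26} ∖ ∅ = {25, 26}.


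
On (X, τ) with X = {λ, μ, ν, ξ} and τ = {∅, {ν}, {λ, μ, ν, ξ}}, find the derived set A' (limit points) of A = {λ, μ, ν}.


A' = {λ, μ, ξ}

For each x ∈ X, list the open sets U ∈ τ with x ∈ U, then check whether U ∩ (A ∖ {x}) ≠ ∅ for every such U.
  x = λ: opens ∋ x are {λ, μ, ν, ξ}; each meets A ∖ {λ}, so x IS a limit point.
  x = μ: opens ∋ x are {λ, μ, ν, ξ}; each meets A ∖ {μ}, so x IS a limit point.
  x = ν: open {ν} ∋ x has {ν} ∩ (A ∖ {ν}) = ∅, so x is NOT a limit point.
  x = ξ: opens ∋ x are {λ, μ, ν, ξ}; each meets A ∖ {ξ}, so x IS a limit point.
Collecting: A' = {λ, μ, ξ}.


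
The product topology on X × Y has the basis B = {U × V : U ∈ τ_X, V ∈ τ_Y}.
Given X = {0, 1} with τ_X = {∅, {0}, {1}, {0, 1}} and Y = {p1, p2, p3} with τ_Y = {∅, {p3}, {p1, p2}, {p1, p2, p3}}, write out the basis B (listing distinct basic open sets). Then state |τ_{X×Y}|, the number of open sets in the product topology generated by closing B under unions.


Basis B = {∅ × ∅, {0} × {p3}, {1} × {p3}, {0} × {p1, p2}, {0, 1} × {p3}, {1} × {p1, p2}, {0} × {p1, p2, p3}, {1} × {p1, p2, p3}, {0, 1} × {p1, p2}, {0, 1} × {p1, p2, p3}}; |τ_{X×Y}| = 16.

Enumerate products U × V with U ∈ τ_X, V ∈ τ_Y (deduplicated):
  ∅ × ∅ = {} (∅)
  {0} × {p3} = {(0,p3)}
  {1} × {p3} = {(1,p3)}
  {0} × {p1, p2} = {(0,p1), (0,p2)}
  {0, 1} × {p3} = {(0,p3), (1,p3)}
  {1} × {p1, p2} = {(1,p1), (1,p2)}
  {0} × {p1, p2, p3} = {(0,p1), (0,p2), (0,p3)}
  {1} × {p1, p2, p3} = {(1,p1), (1,p2), (1,p3)}
  {0, 1} × {p1, p2} = {(0,p1), (0,p2), (1,p1), (1,p2)}
  {0, 1} × {p1, p2, p3} = {(0,p1), (0,p2), (0,p3), (1,p1), (1,p2), (1,p3)}
These 10 distinct sets form the basis B.
Close under arbitrary unions to get τ_{X×Y}; counting gives |τ_{X×Y}| = 16.


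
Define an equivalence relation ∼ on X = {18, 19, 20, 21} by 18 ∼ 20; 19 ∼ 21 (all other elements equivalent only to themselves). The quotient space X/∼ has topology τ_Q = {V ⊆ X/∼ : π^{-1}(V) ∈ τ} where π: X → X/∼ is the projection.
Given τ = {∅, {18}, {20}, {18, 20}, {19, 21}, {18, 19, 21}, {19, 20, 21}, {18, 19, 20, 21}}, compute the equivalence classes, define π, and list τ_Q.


X/∼ = {[18=20], [19=21]}; |τ_Q| = 4.

Equivalence classes: [18=20], [19=21].
Quotient map π: X → X/∼ sends 18 ↦ [18=20], 19 ↦ [19=21], 20 ↦ [18=20], 21 ↦ [19=21].
For each subset V ⊆ X/∼, compute π^{-1}(V) ⊆ X and check whether π^{-1}(V) ∈ τ. V is open in τ_Q iff π^{-1}(V) ∈ τ.
  V = {}: π^{-1}(V) = ∅ ∈ τ ✓.
  V = {[18=20]}: π^{-1}(V) = {18, 20} ∈ τ ✓.
  V = {[19=21]}: π^{-1}(V) = {19, 21} ∈ τ ✓.
  V = {[18=20], [19=21]}: π^{-1}(V) = {18, 19, 20, 21} ∈ τ ✓.
Open sets in the quotient: τ_Q = {{}, {[18=20]}, {[19=21]}, {[18=20], [19=21]}} (4 elements).


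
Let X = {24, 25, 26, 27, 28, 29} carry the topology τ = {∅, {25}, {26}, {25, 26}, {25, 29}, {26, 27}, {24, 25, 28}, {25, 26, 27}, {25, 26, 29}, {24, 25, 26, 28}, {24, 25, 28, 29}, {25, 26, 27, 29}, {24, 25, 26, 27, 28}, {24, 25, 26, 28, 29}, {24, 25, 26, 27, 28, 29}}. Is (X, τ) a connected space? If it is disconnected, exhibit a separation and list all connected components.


(X, τ) is disconnected; components = [{26, 27}, {24, 25, 28, 29}].

Find clopen sets (U ∈ τ with X ∖ U ∈ τ):
  U = ∅, X ∖ U = {24, 25, 26, 27, 28, 29} — both open, so U is clopen.
  U = {26, 27}, X ∖ U = {24, 25, 28, 29} — both open, so U is clopen.
  U = {24, 25, 28, 29}, X ∖ U = {26, 27} — both open, so U is clopen.
  U = {24, 25, 26, 27, 28, 29}, X ∖ U = ∅ — both open, so U is clopen.
Nontrivial clopen(s) exist: e.g. {24, 25, 28, 29}. So (X, τ) is disconnected.
Compute connected components by grouping points that agree on all clopens:
  component: {26, 27}
  component: {24, 25, 28, 29}


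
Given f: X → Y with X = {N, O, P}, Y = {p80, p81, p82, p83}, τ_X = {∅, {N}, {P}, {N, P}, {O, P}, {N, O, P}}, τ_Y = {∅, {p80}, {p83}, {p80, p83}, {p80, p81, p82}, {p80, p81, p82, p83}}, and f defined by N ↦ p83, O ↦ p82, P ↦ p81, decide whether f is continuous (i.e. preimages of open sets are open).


f IS continuous.

Compute f^{-1}(U) for each U ∈ τ_Y:
  U = ∅: f^{-1}(U) = ∅ ∈ τ_X ✓.
  U = {p80}: f^{-1}(U) = ∅ ∈ τ_X ✓.
  U = {p83}: f^{-1}(U) = {N} ∈ τ_X ✓.
  U = {p80, p83}: f^{-1}(U) = {N} ∈ τ_X ✓.
  U = {p80, p81, p82}: f^{-1}(U) = {O, P} ∈ τ_X ✓.
  U = {p80, p81, p82, p83}: f^{-1}(U) = {N, O, P} ∈ τ_X ✓.
Every preimage lies in τ_X, so f IS continuous.


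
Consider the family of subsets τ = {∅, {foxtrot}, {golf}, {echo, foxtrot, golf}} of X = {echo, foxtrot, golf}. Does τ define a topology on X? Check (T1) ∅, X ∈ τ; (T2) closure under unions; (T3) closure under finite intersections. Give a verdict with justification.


τ is NOT a topology on X.

Axiom (T1): ∅ ∈ τ? Yes; X ∈ τ? Yes.
Axiom (T2/T3): check pairwise unions and intersections of members of τ.
Counterexample for (T2): {foxtrot} ∪ {golf} = {foxtrot, golf} ∉ τ. Therefore τ is NOT a topology.


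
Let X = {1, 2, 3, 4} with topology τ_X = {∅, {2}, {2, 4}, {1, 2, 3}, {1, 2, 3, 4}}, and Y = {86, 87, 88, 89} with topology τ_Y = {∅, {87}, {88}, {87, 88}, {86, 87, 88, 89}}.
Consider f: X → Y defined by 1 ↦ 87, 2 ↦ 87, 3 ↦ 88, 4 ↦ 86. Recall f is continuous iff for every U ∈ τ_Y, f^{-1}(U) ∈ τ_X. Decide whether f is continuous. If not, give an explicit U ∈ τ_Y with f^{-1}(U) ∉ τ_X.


f is NOT continuous.

Compute f^{-1}(U) for each U ∈ τ_Y:
  U = ∅: f^{-1}(U) = ∅ ∈ τ_X ✓.
  U = {87}: f^{-1}(U) = {1, 2} ∉ τ_X ✗.
  U = {88}: f^{-1}(U) = {3} ∉ τ_X ✗.
  U = {87, 88}: f^{-1}(U) = {1, 2, 3} ∈ τ_X ✓.
  U = {86, 87, 88, 89}: f^{-1}(U) = {1, 2, 3, 4} ∈ τ_X ✓.
Found U = {87} with f^{-1}(U) = {1, 2} not in τ_X. Therefore f is NOT continuous.


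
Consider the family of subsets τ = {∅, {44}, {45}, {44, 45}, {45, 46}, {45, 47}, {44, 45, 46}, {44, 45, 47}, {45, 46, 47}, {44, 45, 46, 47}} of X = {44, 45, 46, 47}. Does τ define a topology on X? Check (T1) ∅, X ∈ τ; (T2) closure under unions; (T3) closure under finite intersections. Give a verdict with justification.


τ IS a topology on X.

Axiom (T1): ∅ ∈ τ? Yes; X ∈ τ? Yes.
Axiom (T2/T3): check pairwise unions and intersections of members of τ.
All pairwise intersections and unions checked — each lies in τ. Therefore τ satisfies (T1), (T2), (T3): it IS a topology on X.


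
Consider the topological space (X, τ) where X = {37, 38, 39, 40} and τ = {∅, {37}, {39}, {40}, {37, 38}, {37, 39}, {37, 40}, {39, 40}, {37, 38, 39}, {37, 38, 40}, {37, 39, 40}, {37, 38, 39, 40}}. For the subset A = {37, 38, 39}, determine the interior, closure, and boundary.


int(A) = {37, 38, 39}, cl(A) = {37, 38, 39}, ∂A = ∅.

Closed sets in (X, τ) are complements of opens:
  closed(X, τ) = {∅, {38}, {39}, {40}, {37, 38}, {38, 39}, {38, 40}, {39, 40}, {37, 38, 39}, {37, 38, 40}, {38, 39, 40}, {37, 38, 39, 40}}.
int(A) = ⋃ {U ∈ τ : U ⊆ A}. Opens contained in A: ∅, {37}, {39}, {37, 38}, {37, 39}, {37, 38, 39}.
Taking the union of these: int(A) = {37, 38, 39}.
cl(A) = ⋂ {C closed : A ⊆ C}. Closed sets containing A: {37, 38, 39}, {37, 38, 39, 40}.
Intersecting these: cl(A) = {37, 38, 39}.
∂A = cl(A) ∖ int(A) = {37, 38, 39} ∖ {37, 38, 39} = ∅.


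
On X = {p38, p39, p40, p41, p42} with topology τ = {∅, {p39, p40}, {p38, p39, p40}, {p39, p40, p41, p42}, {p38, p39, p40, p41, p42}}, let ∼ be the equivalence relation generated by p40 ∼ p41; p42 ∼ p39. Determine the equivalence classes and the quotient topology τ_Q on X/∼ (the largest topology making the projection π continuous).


X/∼ = {[p38], [p39=p42], [p40=p41]}; |τ_Q| = 3.

Equivalence classes: [p38], [p39=p42], [p40=p41].
Quotient map π: X → X/∼ sends p38 ↦ [p38], p39 ↦ [p39=p42], p40 ↦ [p40=p41], p41 ↦ [p40=p41], p42 ↦ [p39=p42].
For each subset V ⊆ X/∼, compute π^{-1}(V) ⊆ X and check whether π^{-1}(V) ∈ τ. V is open in τ_Q iff π^{-1}(V) ∈ τ.
  V = {}: π^{-1}(V) = ∅ ∈ τ ✓.
  V = {[p38]}: π^{-1}(V) = {p38} ∉ τ ✗.
  V = {[p39=p42]}: π^{-1}(V) = {p39, p42} ∉ τ ✗.
  V = {[p38], [p39=p42]}: π^{-1}(V) = {p38, p39, p42} ∉ τ ✗.
  V = {[p40=p41]}: π^{-1}(V) = {p40, p41} ∉ τ ✗.
  V = {[p38], [p40=p41]}: π^{-1}(V) = {p38, p40, p41} ∉ τ ✗.
  V = {[p39=p42], [p40=p41]}: π^{-1}(V) = {p39, p40, p41, p42} ∈ τ ✓.
  V = {[p38], [p39=p42], [p40=p41]}: π^{-1}(V) = {p38, p39, p40, p41, p42} ∈ τ ✓.
Open sets in the quotient: τ_Q = {{}, {[p39=p42], [p40=p41]}, {[p38], [p39=p42], [p40=p41]}} (3 elements).


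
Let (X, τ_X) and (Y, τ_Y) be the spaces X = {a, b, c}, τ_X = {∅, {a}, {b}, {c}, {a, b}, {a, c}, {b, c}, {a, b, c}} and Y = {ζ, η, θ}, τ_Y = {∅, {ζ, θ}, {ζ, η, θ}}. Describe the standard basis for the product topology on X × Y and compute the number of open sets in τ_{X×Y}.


Basis B = {∅ × ∅, {a} × {ζ, θ}, {b} × {ζ, θ}, {c} × {ζ, θ}, {a} × {ζ, η, θ}, {b} × {ζ, η, θ}, {c} × {ζ, η, θ}, {a, b} × {ζ, θ}, {a, c} × {ζ, θ}, {b, c} × {ζ, θ}, {a, b} × {ζ, η, θ}, {a, c} × {ζ, η, θ}, {a, b, c} × {ζ, θ}, {b, c} × {ζ, η, θ}, {a, b, c} × {ζ, η, θ}}; |τ_{X×Y}| = 27.

Enumerate products U × V with U ∈ τ_X, V ∈ τ_Y (deduplicated):
  ∅ × ∅ = {} (∅)
  {a} × {ζ, θ} = {(a,ζ), (a,θ)}
  {b} × {ζ, θ} = {(b,ζ), (b,θ)}
  {c} × {ζ, θ} = {(c,ζ), (c,θ)}
  {a} × {ζ, η, θ} = {(a,ζ), (a,η), (a,θ)}
  {b} × {ζ, η, θ} = {(b,ζ), (b,η), (b,θ)}
  {c} × {ζ, η, θ} = {(c,ζ), (c,η), (c,θ)}
  {a, b} × {ζ, θ} = {(a,ζ), (a,θ), (b,ζ), (b,θ)}
  {a, c} × {ζ, θ} = {(a,ζ), (a,θ), (c,ζ), (c,θ)}
  {b, c} × {ζ, θ} = {(b,ζ), (b,θ), (c,ζ), (c,θ)}
  {a, b} × {ζ, η, θ} = {(a,ζ), (a,η), (a,θ), (b,ζ), (b,η), (b,θ)}
  {a, c} × {ζ, η, θ} = {(a,ζ), (a,η), (a,θ), (c,ζ), (c,η), (c,θ)}
  {a, b, c} × {ζ, θ} = {(a,ζ), (a,θ), (b,ζ), (b,θ), (c,ζ), (c,θ)}
  {b, c} × {ζ, η, θ} = {(b,ζ), (b,η), (b,θ), (c,ζ), (c,η), (c,θ)}
  {a, b, c} × {ζ, η, θ} = {(a,ζ), (a,η), (a,θ), (b,ζ), (b,η), (b,θ), (c,ζ), (c,η), (c,θ)}
These 15 distinct sets form the basis B.
Close under arbitrary unions to get τ_{X×Y}; counting gives |τ_{X×Y}| = 27.


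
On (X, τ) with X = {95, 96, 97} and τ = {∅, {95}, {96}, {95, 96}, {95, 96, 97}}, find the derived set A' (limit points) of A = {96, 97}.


A' = {97}

For each x ∈ X, list the open sets U ∈ τ with x ∈ U, then check whether U ∩ (A ∖ {x}) ≠ ∅ for every such U.
  x = 95: open {95} ∋ x has {95} ∩ (A ∖ {95}) = ∅, so x is NOT a limit point.
  x = 96: open {96} ∋ x has {96} ∩ (A ∖ {96}) = ∅, so x is NOT a limit point.
  x = 97: opens ∋ x are {95, 96, 97}; each meets A ∖ {97}, so x IS a limit point.
Collecting: A' = {97}.


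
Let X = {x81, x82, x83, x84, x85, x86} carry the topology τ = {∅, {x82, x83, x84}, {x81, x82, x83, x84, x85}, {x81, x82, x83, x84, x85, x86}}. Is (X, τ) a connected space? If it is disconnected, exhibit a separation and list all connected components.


(X, τ) is connected.

Find clopen sets (U ∈ τ with X ∖ U ∈ τ):
  U = ∅, X ∖ U = {x81, x82, x83, x84, x85, x86} — both open, so U is clopen.
  U = {x81, x82, x83, x84, x85, x86}, X ∖ U = ∅ — both open, so U is clopen.
Only trivial clopens (∅ and X) exist, so (X, τ) is connected.
Compute connected components by grouping points that agree on all clopens:
  component: {x81, x82, x83, x84, x85, x86}


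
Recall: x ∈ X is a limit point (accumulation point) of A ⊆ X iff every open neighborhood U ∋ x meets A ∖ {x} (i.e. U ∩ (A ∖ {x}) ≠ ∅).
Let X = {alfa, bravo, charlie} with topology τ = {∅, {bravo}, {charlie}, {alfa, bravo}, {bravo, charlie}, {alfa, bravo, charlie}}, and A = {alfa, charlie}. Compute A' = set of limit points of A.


A' = ∅

For each x ∈ X, list the open sets U ∈ τ with x ∈ U, then check whether U ∩ (A ∖ {x}) ≠ ∅ for every such U.
  x = alfa: open {alfa, bravo} ∋ x has {alfa, bravo} ∩ (A ∖ {alfa}) = ∅, so x is NOT a limit point.
  x = bravo: open {bravo} ∋ x has {bravo} ∩ (A ∖ {bravo}) = ∅, so x is NOT a limit point.
  x = charlie: open {charlie} ∋ x has {charlie} ∩ (A ∖ {charlie}) = ∅, so x is NOT a limit point.
Collecting: A' = ∅.


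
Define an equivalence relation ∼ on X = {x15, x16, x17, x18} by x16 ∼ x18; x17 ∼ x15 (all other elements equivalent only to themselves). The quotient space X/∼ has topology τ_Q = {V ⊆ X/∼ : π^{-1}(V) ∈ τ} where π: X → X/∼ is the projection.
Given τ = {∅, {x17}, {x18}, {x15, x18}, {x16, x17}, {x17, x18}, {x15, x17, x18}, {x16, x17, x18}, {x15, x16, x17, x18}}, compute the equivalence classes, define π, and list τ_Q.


X/∼ = {[x15=x17], [x16=x18]}; |τ_Q| = 2.

Equivalence classes: [x15=x17], [x16=x18].
Quotient map π: X → X/∼ sends x15 ↦ [x15=x17], x16 ↦ [x16=x18], x17 ↦ [x15=x17], x18 ↦ [x16=x18].
For each subset V ⊆ X/∼, compute π^{-1}(V) ⊆ X and check whether π^{-1}(V) ∈ τ. V is open in τ_Q iff π^{-1}(V) ∈ τ.
  V = {}: π^{-1}(V) = ∅ ∈ τ ✓.
  V = {[x15=x17]}: π^{-1}(V) = {x15, x17} ∉ τ ✗.
  V = {[x16=x18]}: π^{-1}(V) = {x16, x18} ∉ τ ✗.
  V = {[x15=x17], [x16=x18]}: π^{-1}(V) = {x15, x16, x17, x18} ∈ τ ✓.
Open sets in the quotient: τ_Q = {{}, {[x15=x17], [x16=x18]}} (2 elements).


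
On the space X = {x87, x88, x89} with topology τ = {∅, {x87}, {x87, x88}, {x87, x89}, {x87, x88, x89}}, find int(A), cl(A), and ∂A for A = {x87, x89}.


int(A) = {x87, x89}, cl(A) = {x87, x88, x89}, ∂A = {x88}.

Closed sets in (X, τ) are complements of opens:
  closed(X, τ) = {∅, {x88}, {x89}, {x88, x89}, {x87, x88, x89}}.
int(A) = ⋃ {U ∈ τ : U ⊆ A}. Opens contained in A: ∅, {x87}, {x87, x89}.
Taking the union of these: int(A) = {x87, x89}.
cl(A) = ⋂ {C closed : A ⊆ C}. Closed sets containing A: {x87, x88, x89}.
Intersecting these: cl(A) = {x87, x88, x89}.
∂A = cl(A) ∖ int(A) = {x87, x88, x89} ∖ {x87, x89} = {x88}.


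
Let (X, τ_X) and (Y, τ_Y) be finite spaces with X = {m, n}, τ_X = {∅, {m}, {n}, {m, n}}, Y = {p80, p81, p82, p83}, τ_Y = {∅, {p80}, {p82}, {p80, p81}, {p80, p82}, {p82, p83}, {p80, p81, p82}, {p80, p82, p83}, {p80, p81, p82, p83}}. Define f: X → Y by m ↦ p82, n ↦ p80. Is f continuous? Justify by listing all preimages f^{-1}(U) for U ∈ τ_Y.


f IS continuous.

Compute f^{-1}(U) for each U ∈ τ_Y:
  U = ∅: f^{-1}(U) = ∅ ∈ τ_X ✓.
  U = {p80}: f^{-1}(U) = {n} ∈ τ_X ✓.
  U = {p82}: f^{-1}(U) = {m} ∈ τ_X ✓.
  U = {p80, p81}: f^{-1}(U) = {n} ∈ τ_X ✓.
  U = {p80, p82}: f^{-1}(U) = {m, n} ∈ τ_X ✓.
  U = {p82, p83}: f^{-1}(U) = {m} ∈ τ_X ✓.
  U = {p80, p81, p82}: f^{-1}(U) = {m, n} ∈ τ_X ✓.
  U = {p80, p82, p83}: f^{-1}(U) = {m, n} ∈ τ_X ✓.
  U = {p80, p81, p82, p83}: f^{-1}(U) = {m, n} ∈ τ_X ✓.
Every preimage lies in τ_X, so f IS continuous.


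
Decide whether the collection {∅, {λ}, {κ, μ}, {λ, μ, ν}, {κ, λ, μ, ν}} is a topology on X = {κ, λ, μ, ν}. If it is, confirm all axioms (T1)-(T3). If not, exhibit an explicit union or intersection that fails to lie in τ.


τ is NOT a topology on X.

Axiom (T1): ∅ ∈ τ? Yes; X ∈ τ? Yes.
Axiom (T2/T3): check pairwise unions and intersections of members of τ.
Counterexample for (T2): {λ} ∪ {κ, μ} = {κ, λ, μ} ∉ τ. Therefore τ is NOT a topology.


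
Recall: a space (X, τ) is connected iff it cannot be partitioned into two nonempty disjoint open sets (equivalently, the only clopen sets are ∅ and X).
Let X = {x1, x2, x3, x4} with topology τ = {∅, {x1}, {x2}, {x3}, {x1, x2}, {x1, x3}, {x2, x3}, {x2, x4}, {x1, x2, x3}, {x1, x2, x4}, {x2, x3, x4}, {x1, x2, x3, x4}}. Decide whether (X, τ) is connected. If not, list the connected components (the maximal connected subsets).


(X, τ) is disconnected; components = [{x1}, {x3}, {x2, x4}].

Find clopen sets (U ∈ τ with X ∖ U ∈ τ):
  U = ∅, X ∖ U = {x1, x2, x3, x4} — both open, so U is clopen.
  U = {x1}, X ∖ U = {x2, x3, x4} — both open, so U is clopen.
  U = {x3}, X ∖ U = {x1, x2, x4} — both open, so U is clopen.
  U = {x1, x3}, X ∖ U = {x2, x4} — both open, so U is clopen.
  U = {x2, x4}, X ∖ U = {x1, x3} — both open, so U is clopen.
  U = {x1, x2, x4}, X ∖ U = {x3} — both open, so U is clopen.
  U = {x2, x3, x4}, X ∖ U = {x1} — both open, so U is clopen.
  U = {x1, x2, x3, x4}, X ∖ U = ∅ — both open, so U is clopen.
Nontrivial clopen(s) exist: e.g. {x1, x2, x4}. So (X, τ) is disconnected.
Compute connected components by grouping points that agree on all clopens:
  component: {x1}
  component: {x3}
  component: {x2, x4}


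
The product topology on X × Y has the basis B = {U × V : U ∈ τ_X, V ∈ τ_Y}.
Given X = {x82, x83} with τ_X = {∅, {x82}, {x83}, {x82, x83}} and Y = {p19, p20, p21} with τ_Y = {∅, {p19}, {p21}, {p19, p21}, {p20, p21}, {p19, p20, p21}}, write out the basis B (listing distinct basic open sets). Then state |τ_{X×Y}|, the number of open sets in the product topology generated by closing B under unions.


Basis B = {∅ × ∅, {x82} × {p19}, {x82} × {p21}, {x83} × {p19}, {x83} × {p21}, {x82} × {p19, p21}, {x82, x83} × {p19}, {x82} × {p20, p21}, {x82, x83} × {p21}, {x83} × {p19, p21}, {x83} × {p20, p21}, {x82} × {p19, p20, p21}, {x83} × {p19, p20, p21}, {x82, x83} × {p19, p21}, {x82, x83} × {p20, p21}, {x82, x83} × {p19, p20, p21}}; |τ_{X×Y}| = 36.

Enumerate products U × V with U ∈ τ_X, V ∈ τ_Y (deduplicated):
  ∅ × ∅ = {} (∅)
  {x82} × {p19} = {(x82,p19)}
  {x82} × {p21} = {(x82,p21)}
  {x83} × {p19} = {(x83,p19)}
  {x83} × {p21} = {(x83,p21)}
  {x82} × {p19, p21} = {(x82,p19), (x82,p21)}
  {x82, x83} × {p19} = {(x82,p19), (x83,p19)}
  {x82} × {p20, p21} = {(x82,p20), (x82,p21)}
  {x82, x83} × {p21} = {(x82,p21), (x83,p21)}
  {x83} × {p19, p21} = {(x83,p19), (x83,p21)}
  {x83} × {p20, p21} = {(x83,p20), (x83,p21)}
  {x82} × {p19, p20, p21} = {(x82,p19), (x82,p20), (x82,p21)}
  {x83} × {p19, p20, p21} = {(x83,p19), (x83,p20), (x83,p21)}
  {x82, x83} × {p19, p21} = {(x82,p19), (x82,p21), (x83,p19), (x83,p21)}
  {x82, x83} × {p20, p21} = {(x82,p20), (x82,p21), (x83,p20), (x83,p21)}
  {x82, x83} × {p19, p20, p21} = {(x82,p19), (x82,p20), (x82,p21), (x83,p19), (x83,p20), (x83,p21)}
These 16 distinct sets form the basis B.
Close under arbitrary unions to get τ_{X×Y}; counting gives |τ_{X×Y}| = 36.


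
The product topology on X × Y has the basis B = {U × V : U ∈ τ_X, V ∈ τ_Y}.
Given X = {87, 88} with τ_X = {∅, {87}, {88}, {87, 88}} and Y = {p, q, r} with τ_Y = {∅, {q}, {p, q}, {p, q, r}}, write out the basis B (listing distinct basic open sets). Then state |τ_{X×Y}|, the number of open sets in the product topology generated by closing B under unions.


Basis B = {∅ × ∅, {87} × {q}, {88} × {q}, {87} × {p, q}, {87, 88} × {q}, {88} × {p, q}, {87} × {p, q, r}, {88} × {p, q, r}, {87, 88} × {p, q}, {87, 88} × {p, q, r}}; |τ_{X×Y}| = 16.

Enumerate products U × V with U ∈ τ_X, V ∈ τ_Y (deduplicated):
  ∅ × ∅ = {} (∅)
  {87} × {q} = {(87,q)}
  {88} × {q} = {(88,q)}
  {87} × {p, q} = {(87,p), (87,q)}
  {87, 88} × {q} = {(87,q), (88,q)}
  {88} × {p, q} = {(88,p), (88,q)}
  {87} × {p, q, r} = {(87,p), (87,q), (87,r)}
  {88} × {p, q, r} = {(88,p), (88,q), (88,r)}
  {87, 88} × {p, q} = {(87,p), (87,q), (88,p), (88,q)}
  {87, 88} × {p, q, r} = {(87,p), (87,q), (87,r), (88,p), (88,q), (88,r)}
These 10 distinct sets form the basis B.
Close under arbitrary unions to get τ_{X×Y}; counting gives |τ_{X×Y}| = 16.


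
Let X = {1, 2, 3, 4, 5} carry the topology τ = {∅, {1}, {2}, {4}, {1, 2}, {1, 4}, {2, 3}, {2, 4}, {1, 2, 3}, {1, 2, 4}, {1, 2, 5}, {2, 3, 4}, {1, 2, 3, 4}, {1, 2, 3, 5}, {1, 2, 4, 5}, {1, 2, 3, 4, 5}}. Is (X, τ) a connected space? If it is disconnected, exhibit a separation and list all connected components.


(X, τ) is disconnected; components = [{4}, {1, 2, 3, 5}].

Find clopen sets (U ∈ τ with X ∖ U ∈ τ):
  U = ∅, X ∖ U = {1, 2, 3, 4, 5} — both open, so U is clopen.
  U = {4}, X ∖ U = {1, 2, 3, 5} — both open, so U is clopen.
  U = {1, 2, 3, 5}, X ∖ U = {4} — both open, so U is clopen.
  U = {1, 2, 3, 4, 5}, X ∖ U = ∅ — both open, so U is clopen.
Nontrivial clopen(s) exist: e.g. {1, 2, 3, 5}. So (X, τ) is disconnected.
Compute connected components by grouping points that agree on all clopens:
  component: {4}
  component: {1, 2, 3, 5}


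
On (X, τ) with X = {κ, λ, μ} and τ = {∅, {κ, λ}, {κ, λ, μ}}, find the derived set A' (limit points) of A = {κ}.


A' = {λ, μ}

For each x ∈ X, list the open sets U ∈ τ with x ∈ U, then check whether U ∩ (A ∖ {x}) ≠ ∅ for every such U.
  x = κ: open {κ, λ} ∋ x has {κ, λ} ∩ (A ∖ {κ}) = ∅, so x is NOT a limit point.
  x = λ: opens ∋ x are {κ, λ}, {κ, λ, μ}; each meets A ∖ {λ}, so x IS a limit point.
  x = μ: opens ∋ x are {κ, λ, μ}; each meets A ∖ {μ}, so x IS a limit point.
Collecting: A' = {λ, μ}.


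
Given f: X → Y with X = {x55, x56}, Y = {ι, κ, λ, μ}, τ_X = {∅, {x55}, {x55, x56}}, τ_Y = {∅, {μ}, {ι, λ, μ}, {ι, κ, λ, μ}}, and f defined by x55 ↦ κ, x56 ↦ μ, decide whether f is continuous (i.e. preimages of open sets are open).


f is NOT continuous.

Compute f^{-1}(U) for each U ∈ τ_Y:
  U = ∅: f^{-1}(U) = ∅ ∈ τ_X ✓.
  U = {μ}: f^{-1}(U) = {x56} ∉ τ_X ✗.
  U = {ι, λ, μ}: f^{-1}(U) = {x56} ∉ τ_X ✗.
  U = {ι, κ, λ, μ}: f^{-1}(U) = {x55, x56} ∈ τ_X ✓.
Found U = {μ} with f^{-1}(U) = {x56} not in τ_X. Therefore f is NOT continuous.


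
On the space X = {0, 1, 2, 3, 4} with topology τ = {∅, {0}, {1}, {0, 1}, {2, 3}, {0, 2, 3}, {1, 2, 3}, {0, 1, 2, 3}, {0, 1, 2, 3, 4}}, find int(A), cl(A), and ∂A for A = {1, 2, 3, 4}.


int(A) = {1, 2, 3}, cl(A) = {1, 2, 3, 4}, ∂A = {4}.

Closed sets in (X, τ) are complements of opens:
  closed(X, τ) = {∅, {4}, {0, 4}, {1, 4}, {0, 1, 4}, {2, 3, 4}, {0, 2, 3, 4}, {1, 2, 3, 4}, {0, 1, 2, 3, 4}}.
int(A) = ⋃ {U ∈ τ : U ⊆ A}. Opens contained in A: ∅, {1}, {2, 3}, {1, 2, 3}.
Taking the union of these: int(A) = {1, 2, 3}.
cl(A) = ⋂ {C closed : A ⊆ C}. Closed sets containing A: {1, 2, 3, 4}, {0, 1, 2, 3, 4}.
Intersecting these: cl(A) = {1, 2, 3, 4}.
∂A = cl(A) ∖ int(A) = {1, 2, 3, 4} ∖ {1, 2, 3} = {4}.


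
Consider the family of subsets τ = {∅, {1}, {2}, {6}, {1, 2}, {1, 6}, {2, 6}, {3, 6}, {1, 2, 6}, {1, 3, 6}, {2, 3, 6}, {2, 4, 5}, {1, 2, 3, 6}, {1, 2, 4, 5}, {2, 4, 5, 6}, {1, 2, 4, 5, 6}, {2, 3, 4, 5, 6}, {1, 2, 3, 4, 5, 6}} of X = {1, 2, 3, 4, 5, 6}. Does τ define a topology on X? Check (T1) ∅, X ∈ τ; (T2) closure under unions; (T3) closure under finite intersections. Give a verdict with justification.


τ IS a topology on X.

Axiom (T1): ∅ ∈ τ? Yes; X ∈ τ? Yes.
Axiom (T2/T3): check pairwise unions and intersections of members of τ.
All pairwise intersections and unions checked — each lies in τ. Therefore τ satisfies (T1), (T2), (T3): it IS a topology on X.


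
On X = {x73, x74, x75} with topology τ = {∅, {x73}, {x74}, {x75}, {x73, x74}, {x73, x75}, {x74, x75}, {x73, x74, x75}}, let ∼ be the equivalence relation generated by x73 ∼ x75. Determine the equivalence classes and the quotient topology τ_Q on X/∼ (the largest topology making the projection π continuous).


X/∼ = {[x73=x75], [x74]}; |τ_Q| = 4.

Equivalence classes: [x73=x75], [x74].
Quotient map π: X → X/∼ sends x73 ↦ [x73=x75], x74 ↦ [x74], x75 ↦ [x73=x75].
For each subset V ⊆ X/∼, compute π^{-1}(V) ⊆ X and check whether π^{-1}(V) ∈ τ. V is open in τ_Q iff π^{-1}(V) ∈ τ.
  V = {}: π^{-1}(V) = ∅ ∈ τ ✓.
  V = {[x73=x75]}: π^{-1}(V) = {x73, x75} ∈ τ ✓.
  V = {[x74]}: π^{-1}(V) = {x74} ∈ τ ✓.
  V = {[x73=x75], [x74]}: π^{-1}(V) = {x73, x74, x75} ∈ τ ✓.
Open sets in the quotient: τ_Q = {{}, {[x73=x75]}, {[x74]}, {[x73=x75], [x74]}} (4 elements).


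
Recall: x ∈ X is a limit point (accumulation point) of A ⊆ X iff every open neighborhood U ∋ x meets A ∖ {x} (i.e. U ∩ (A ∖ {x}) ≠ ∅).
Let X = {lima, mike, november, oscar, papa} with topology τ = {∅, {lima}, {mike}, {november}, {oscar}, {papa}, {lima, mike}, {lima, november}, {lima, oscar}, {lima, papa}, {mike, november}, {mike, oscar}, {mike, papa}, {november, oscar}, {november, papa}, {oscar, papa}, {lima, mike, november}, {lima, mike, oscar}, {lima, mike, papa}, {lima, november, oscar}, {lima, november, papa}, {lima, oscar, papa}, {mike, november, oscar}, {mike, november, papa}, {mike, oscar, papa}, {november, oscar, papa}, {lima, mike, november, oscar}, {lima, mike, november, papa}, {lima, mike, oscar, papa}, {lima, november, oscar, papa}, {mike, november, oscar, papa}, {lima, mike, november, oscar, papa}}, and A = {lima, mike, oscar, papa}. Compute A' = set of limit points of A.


A' = ∅

For each x ∈ X, list the open sets U ∈ τ with x ∈ U, then check whether U ∩ (A ∖ {x}) ≠ ∅ for every such U.
  x = lima: open {lima} ∋ x has {lima} ∩ (A ∖ {lima}) = ∅, so x is NOT a limit point.
  x = mike: open {mike} ∋ x has {mike} ∩ (A ∖ {mike}) = ∅, so x is NOT a limit point.
  x = november: open {november} ∋ x has {november} ∩ (A ∖ {november}) = ∅, so x is NOT a limit point.
  x = oscar: open {oscar} ∋ x has {oscar} ∩ (A ∖ {oscar}) = ∅, so x is NOT a limit point.
  x = papa: open {papa} ∋ x has {papa} ∩ (A ∖ {papa}) = ∅, so x is NOT a limit point.
Collecting: A' = ∅.


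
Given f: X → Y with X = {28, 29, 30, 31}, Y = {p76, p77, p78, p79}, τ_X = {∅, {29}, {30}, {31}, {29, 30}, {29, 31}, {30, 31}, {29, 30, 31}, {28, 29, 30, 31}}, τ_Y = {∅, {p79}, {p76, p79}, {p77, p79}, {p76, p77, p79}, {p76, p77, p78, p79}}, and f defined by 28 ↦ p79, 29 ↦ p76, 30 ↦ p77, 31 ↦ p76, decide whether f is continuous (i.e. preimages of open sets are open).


f is NOT continuous.

Compute f^{-1}(U) for each U ∈ τ_Y:
  U = ∅: f^{-1}(U) = ∅ ∈ τ_X ✓.
  U = {p79}: f^{-1}(U) = {28} ∉ τ_X ✗.
  U = {p76, p79}: f^{-1}(U) = {28, 29, 31} ∉ τ_X ✗.
  U = {p77, p79}: f^{-1}(U) = {28, 30} ∉ τ_X ✗.
  U = {p76, p77, p79}: f^{-1}(U) = {28, 29, 30, 31} ∈ τ_X ✓.
  U = {p76, p77, p78, p79}: f^{-1}(U) = {28, 29, 30, 31} ∈ τ_X ✓.
Found U = {p79} with f^{-1}(U) = {28} not in τ_X. Therefore f is NOT continuous.


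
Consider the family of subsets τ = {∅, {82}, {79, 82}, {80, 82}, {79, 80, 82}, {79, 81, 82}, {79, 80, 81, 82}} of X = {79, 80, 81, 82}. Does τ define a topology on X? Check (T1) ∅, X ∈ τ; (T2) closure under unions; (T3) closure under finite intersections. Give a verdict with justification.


τ IS a topology on X.

Axiom (T1): ∅ ∈ τ? Yes; X ∈ τ? Yes.
Axiom (T2/T3): check pairwise unions and intersections of members of τ.
All pairwise intersections and unions checked — each lies in τ. Therefore τ satisfies (T1), (T2), (T3): it IS a topology on X.


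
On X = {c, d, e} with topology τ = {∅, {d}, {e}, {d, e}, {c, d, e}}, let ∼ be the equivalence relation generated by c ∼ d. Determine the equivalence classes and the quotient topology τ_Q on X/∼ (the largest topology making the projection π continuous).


X/∼ = {[c=d], [e]}; |τ_Q| = 3.

Equivalence classes: [c=d], [e].
Quotient map π: X → X/∼ sends c ↦ [c=d], d ↦ [c=d], e ↦ [e].
For each subset V ⊆ X/∼, compute π^{-1}(V) ⊆ X and check whether π^{-1}(V) ∈ τ. V is open in τ_Q iff π^{-1}(V) ∈ τ.
  V = {}: π^{-1}(V) = ∅ ∈ τ ✓.
  V = {[c=d]}: π^{-1}(V) = {c, d} ∉ τ ✗.
  V = {[e]}: π^{-1}(V) = {e} ∈ τ ✓.
  V = {[c=d], [e]}: π^{-1}(V) = {c, d, e} ∈ τ ✓.
Open sets in the quotient: τ_Q = {{}, {[e]}, {[c=d], [e]}} (3 elements).


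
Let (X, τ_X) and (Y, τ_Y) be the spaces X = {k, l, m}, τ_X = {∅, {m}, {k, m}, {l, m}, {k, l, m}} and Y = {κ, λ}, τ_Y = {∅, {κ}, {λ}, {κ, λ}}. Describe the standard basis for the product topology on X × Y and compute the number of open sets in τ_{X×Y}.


Basis B = {∅ × ∅, {m} × {κ}, {m} × {λ}, {k, m} × {κ}, {k, m} × {λ}, {l, m} × {κ}, {l, m} × {λ}, {m} × {κ, λ}, {k, l, m} × {κ}, {k, l, m} × {λ}, {k, m} × {κ, λ}, {l, m} × {κ, λ}, {k, l, m} × {κ, λ}}; |τ_{X×Y}| = 25.

Enumerate products U × V with U ∈ τ_X, V ∈ τ_Y (deduplicated):
  ∅ × ∅ = {} (∅)
  {m} × {κ} = {(m,κ)}
  {m} × {λ} = {(m,λ)}
  {k, m} × {κ} = {(k,κ), (m,κ)}
  {k, m} × {λ} = {(k,λ), (m,λ)}
  {l, m} × {κ} = {(l,κ), (m,κ)}
  {l, m} × {λ} = {(l,λ), (m,λ)}
  {m} × {κ, λ} = {(m,κ), (m,λ)}
  {k, l, m} × {κ} = {(k,κ), (l,κ), (m,κ)}
  {k, l, m} × {λ} = {(k,λ), (l,λ), (m,λ)}
  {k, m} × {κ, λ} = {(k,κ), (k,λ), (m,κ), (m,λ)}
  {l, m} × {κ, λ} = {(l,κ), (l,λ), (m,κ), (m,λ)}
  {k, l, m} × {κ, λ} = {(k,κ), (k,λ), (l,κ), (l,λ), (m,κ), (m,λ)}
These 13 distinct sets form the basis B.
Close under arbitrary unions to get τ_{X×Y}; counting gives |τ_{X×Y}| = 25.


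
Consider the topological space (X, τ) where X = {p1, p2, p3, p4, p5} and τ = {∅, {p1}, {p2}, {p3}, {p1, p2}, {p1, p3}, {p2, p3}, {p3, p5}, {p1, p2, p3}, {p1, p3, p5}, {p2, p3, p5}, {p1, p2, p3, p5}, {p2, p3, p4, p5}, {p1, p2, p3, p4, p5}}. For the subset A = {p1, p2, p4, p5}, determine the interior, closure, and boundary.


int(A) = {p1, p2}, cl(A) = {p1, p2, p4, p5}, ∂A = {p4, p5}.

Closed sets in (X, τ) are complements of opens:
  closed(X, τ) = {∅, {p1}, {p4}, {p1, p4}, {p2, p4}, {p4, p5}, {p1, p2, p4}, {p1, p4, p5}, {p2, p4, p5}, {p3, p4, p5}, {p1, p2, p4, p5}, {p1, p3, p4, p5}, {p2, p3, p4, p5}, {p1, p2, p3, p4, p5}}.
int(A) = ⋃ {U ∈ τ : U ⊆ A}. Opens contained in A: ∅, {p1}, {p2}, {p1, p2}.
Taking the union of these: int(A) = {p1, p2}.
cl(A) = ⋂ {C closed : A ⊆ C}. Closed sets containing A: {p1, p2, p4, p5}, {p1, p2, p3, p4, p5}.
Intersecting these: cl(A) = {p1, p2, p4, p5}.
∂A = cl(A) ∖ int(A) = {p1, p2, p4, p5} ∖ {p1, p2} = {p4, p5}.


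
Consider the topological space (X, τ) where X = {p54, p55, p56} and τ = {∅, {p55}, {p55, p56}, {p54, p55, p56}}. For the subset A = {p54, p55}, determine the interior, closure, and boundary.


int(A) = {p55}, cl(A) = {p54, p55, p56}, ∂A = {p54, p56}.

Closed sets in (X, τ) are complements of opens:
  closed(X, τ) = {∅, {p54}, {p54, p56}, {p54, p55, p56}}.
int(A) = ⋃ {U ∈ τ : U ⊆ A}. Opens contained in A: ∅, {p55}.
Taking the union of these: int(A) = {p55}.
cl(A) = ⋂ {C closed : A ⊆ C}. Closed sets containing A: {p54, p55, p56}.
Intersecting these: cl(A) = {p54, p55, p56}.
∂A = cl(A) ∖ int(A) = {p54, p55, p56} ∖ {p55} = {p54, p56}.


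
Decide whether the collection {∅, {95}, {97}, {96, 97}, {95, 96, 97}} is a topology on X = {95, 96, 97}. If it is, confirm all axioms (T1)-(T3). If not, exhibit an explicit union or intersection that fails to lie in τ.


τ is NOT a topology on X.

Axiom (T1): ∅ ∈ τ? Yes; X ∈ τ? Yes.
Axiom (T2/T3): check pairwise unions and intersections of members of τ.
Counterexample for (T2): {95} ∪ {97} = {95, 97} ∉ τ. Therefore τ is NOT a topology.


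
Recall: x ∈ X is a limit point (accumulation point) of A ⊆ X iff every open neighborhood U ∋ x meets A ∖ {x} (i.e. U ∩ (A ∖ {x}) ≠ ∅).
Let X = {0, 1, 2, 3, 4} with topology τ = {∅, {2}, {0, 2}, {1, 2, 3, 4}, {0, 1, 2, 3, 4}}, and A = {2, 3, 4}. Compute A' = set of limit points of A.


A' = {0, 1, 3, 4}

For each x ∈ X, list the open sets U ∈ τ with x ∈ U, then check whether U ∩ (A ∖ {x}) ≠ ∅ for every such U.
  x = 0: opens ∋ x are {0, 2}, {0, 1, 2, 3, 4}; each meets A ∖ {0}, so x IS a limit point.
  x = 1: opens ∋ x are {1, 2, 3, 4}, {0, 1, 2, 3, 4}; each meets A ∖ {1}, so x IS a limit point.
  x = 2: open {2} ∋ x has {2} ∩ (A ∖ {2}) = ∅, so x is NOT a limit point.
  x = 3: opens ∋ x are {1, 2, 3, 4}, {0, 1, 2, 3, 4}; each meets A ∖ {3}, so x IS a limit point.
  x = 4: opens ∋ x are {1, 2, 3, 4}, {0, 1, 2, 3, 4}; each meets A ∖ {4}, so x IS a limit point.
Collecting: A' = {0, 1, 3, 4}.


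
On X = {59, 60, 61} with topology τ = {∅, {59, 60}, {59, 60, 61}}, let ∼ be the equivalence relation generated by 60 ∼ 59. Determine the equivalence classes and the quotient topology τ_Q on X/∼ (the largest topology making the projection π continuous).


X/∼ = {[59=60], [61]}; |τ_Q| = 3.

Equivalence classes: [59=60], [61].
Quotient map π: X → X/∼ sends 59 ↦ [59=60], 60 ↦ [59=60], 61 ↦ [61].
For each subset V ⊆ X/∼, compute π^{-1}(V) ⊆ X and check whether π^{-1}(V) ∈ τ. V is open in τ_Q iff π^{-1}(V) ∈ τ.
  V = {}: π^{-1}(V) = ∅ ∈ τ ✓.
  V = {[59=60]}: π^{-1}(V) = {59, 60} ∈ τ ✓.
  V = {[61]}: π^{-1}(V) = {61} ∉ τ ✗.
  V = {[59=60], [61]}: π^{-1}(V) = {59, 60, 61} ∈ τ ✓.
Open sets in the quotient: τ_Q = {{}, {[59=60]}, {[59=60], [61]}} (3 elements).


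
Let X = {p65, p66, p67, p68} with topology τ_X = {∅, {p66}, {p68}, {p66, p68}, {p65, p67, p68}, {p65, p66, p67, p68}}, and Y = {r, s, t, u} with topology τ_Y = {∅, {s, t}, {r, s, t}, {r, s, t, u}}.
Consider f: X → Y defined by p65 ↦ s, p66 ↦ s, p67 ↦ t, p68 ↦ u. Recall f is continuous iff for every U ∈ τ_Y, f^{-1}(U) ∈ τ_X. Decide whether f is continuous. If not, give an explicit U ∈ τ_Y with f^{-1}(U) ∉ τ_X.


f is NOT continuous.

Compute f^{-1}(U) for each U ∈ τ_Y:
  U = ∅: f^{-1}(U) = ∅ ∈ τ_X ✓.
  U = {s, t}: f^{-1}(U) = {p65, p66, p67} ∉ τ_X ✗.
  U = {r, s, t}: f^{-1}(U) = {p65, p66, p67} ∉ τ_X ✗.
  U = {r, s, t, u}: f^{-1}(U) = {p65, p66, p67, p68} ∈ τ_X ✓.
Found U = {s, t} with f^{-1}(U) = {p65, p66, p67} not in τ_X. Therefore f is NOT continuous.
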